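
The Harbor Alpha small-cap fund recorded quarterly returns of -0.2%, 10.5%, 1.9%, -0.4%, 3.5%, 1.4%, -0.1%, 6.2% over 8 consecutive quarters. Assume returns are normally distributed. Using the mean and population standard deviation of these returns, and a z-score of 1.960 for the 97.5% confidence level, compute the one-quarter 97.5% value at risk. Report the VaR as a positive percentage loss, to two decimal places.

μ = (-0.2 + 10.5 + 1.9 − 0.4 + 3.5 + 1.4 − 0.1 + 6.2) / 8 = 2.8500%
Population std dev = √[101.7400 / 8] = 3.5662%
VaR = −(μ − z·σ) = −(2.8500 − 1.960 × 3.5662) = −(-4.1398) = 4.1398%

4.14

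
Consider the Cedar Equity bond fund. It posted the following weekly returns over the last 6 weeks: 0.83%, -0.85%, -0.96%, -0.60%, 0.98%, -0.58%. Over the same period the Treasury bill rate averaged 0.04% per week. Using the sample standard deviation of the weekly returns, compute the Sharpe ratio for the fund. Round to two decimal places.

-0.27

r̄ = (0.83 − 0.85 − 0.96 − 0.6 + 0.98 − 0.58) / 6 = -1.180 / 6 = -0.1967%
Sample std dev = √[3.7577 / 5] = 0.8669%
Sharpe = (r̄ − rf) / σ = (-0.1967 − 0.04) / 0.8669 = -0.2367 / 0.8669 = -0.2730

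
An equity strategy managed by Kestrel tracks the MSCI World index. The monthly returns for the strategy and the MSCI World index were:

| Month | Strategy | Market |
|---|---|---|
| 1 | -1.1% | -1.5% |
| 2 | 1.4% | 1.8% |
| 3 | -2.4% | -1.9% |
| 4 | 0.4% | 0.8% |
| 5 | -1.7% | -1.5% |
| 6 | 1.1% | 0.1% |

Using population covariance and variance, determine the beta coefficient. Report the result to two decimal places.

0.97

r̄p = -0.3833%,  r̄m = -0.3667%
Cov = Σ(rp − r̄p)(rm − r̄m) / 6 = 1.8111
Var(rm) = Σ(rm − r̄m)² / 6 = 1.8656
β = Cov / Var = 1.8111 / 1.8656 = 0.9708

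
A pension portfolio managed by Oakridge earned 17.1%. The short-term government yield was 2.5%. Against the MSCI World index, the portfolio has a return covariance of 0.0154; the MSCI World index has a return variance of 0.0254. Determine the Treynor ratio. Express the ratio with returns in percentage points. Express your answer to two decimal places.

24.08

β = Cov / Var = 0.0154 / 0.0254 = 0.6063
Treynor = (Rp − Rf) / β = (17.1% − 2.5%) / 0.6063 = 14.60 / 0.6063 = 24.0805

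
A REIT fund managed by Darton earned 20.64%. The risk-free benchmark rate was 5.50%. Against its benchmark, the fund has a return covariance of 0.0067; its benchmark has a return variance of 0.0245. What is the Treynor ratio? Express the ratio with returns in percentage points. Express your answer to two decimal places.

55.36

β = Cov / Var = 0.0067 / 0.0245 = 0.2735
Treynor = (Rp − Rf) / β = (20.64% − 5.50%) / 0.2735 = 15.14 / 0.2735 = 55.3565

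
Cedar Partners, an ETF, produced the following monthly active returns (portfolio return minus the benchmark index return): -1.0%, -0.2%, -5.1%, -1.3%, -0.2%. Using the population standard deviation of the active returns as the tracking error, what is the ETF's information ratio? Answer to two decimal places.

-0.86

r̄ = (-1 − 0.2 − 5.1 − 1.3 − 0.2) / 5 = -1.5600%
Population std dev = √[16.6120 / 5] = 1.8227%
IR = r̄ / tracking error = -1.5600 / 1.8227 = -0.8559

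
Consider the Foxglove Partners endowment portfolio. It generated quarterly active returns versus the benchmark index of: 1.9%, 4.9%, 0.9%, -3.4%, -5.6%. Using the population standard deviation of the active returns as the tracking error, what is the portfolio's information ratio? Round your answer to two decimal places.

-0.07

μ = (1.9 + 4.9 + 0.9 − 3.4 − 5.6) / 5 = -0.2600%
Σ(r − μ)² = (1.9 − (-0.2600))² + (4.9 − (-0.2600))² + (0.9 − (-0.2600))² + … = 71.0120
σ = √[71.0120 / 5] = 3.7686%
IR = μ / tracking error = -0.2600 / 3.7686 = -0.0690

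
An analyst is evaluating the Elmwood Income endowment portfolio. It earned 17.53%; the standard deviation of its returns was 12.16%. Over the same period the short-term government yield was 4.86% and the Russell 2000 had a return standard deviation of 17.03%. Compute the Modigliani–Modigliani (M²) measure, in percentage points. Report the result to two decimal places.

22.60

Sharpe = (Rp − Rf) / σp = (17.53% − 4.86%) / 12.16% = 1.0419
M² = Rf + Sharpe × σm = 4.86% + 1.0419 × 17.03% = 22.6036%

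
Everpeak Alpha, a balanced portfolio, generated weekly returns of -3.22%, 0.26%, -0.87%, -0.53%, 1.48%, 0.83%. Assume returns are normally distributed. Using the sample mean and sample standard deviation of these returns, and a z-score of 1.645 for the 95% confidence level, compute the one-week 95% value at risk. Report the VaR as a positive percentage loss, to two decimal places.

3.06

μ = (-3.22 + 0.26 − 0.87 − 0.53 + 1.48 + 0.83) / 6 = -2.050 / 6 = -0.3417%
Σ(r − μ)² = 13.6527; sample σ = √(13.6527/5) = 1.6524%
VaR = −(μ − z·σ) = −(-0.3417 − 1.645 × 1.6524) = −(-3.0599) = 3.0599%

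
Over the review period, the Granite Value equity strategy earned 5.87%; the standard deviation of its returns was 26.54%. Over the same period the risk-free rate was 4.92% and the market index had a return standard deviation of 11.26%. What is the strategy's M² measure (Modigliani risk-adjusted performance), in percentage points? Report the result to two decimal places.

5.32

Sharpe = (Rp − Rf) / σp = (5.87% − 4.92%) / 26.54% = 0.0358
M² = Rf + Sharpe × σm = 4.92% + 0.0358 × 11.26% = 5.3231%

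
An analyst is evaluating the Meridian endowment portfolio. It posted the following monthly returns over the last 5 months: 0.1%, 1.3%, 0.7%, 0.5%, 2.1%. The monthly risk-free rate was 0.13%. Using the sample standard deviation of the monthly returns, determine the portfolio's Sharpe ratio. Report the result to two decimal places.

Mean return r̄ = 4.70 / 5 = 0.9400%
Sample σ = √[Σ(r − r̄)² / 4] = √[2.4320 / 4] = √0.6080 = 0.7797%
Sharpe = (r̄ − rf) / σ = (0.9400 − 0.13) / 0.7797 = 0.8100 / 0.7797 = 1.0389

1.04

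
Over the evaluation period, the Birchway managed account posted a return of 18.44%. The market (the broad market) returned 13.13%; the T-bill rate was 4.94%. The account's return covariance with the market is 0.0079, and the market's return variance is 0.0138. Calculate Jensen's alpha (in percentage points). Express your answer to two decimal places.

β = Cov / Var = 0.0079 / 0.0138 = 0.5725
E[R] = Rf + β(Rm − Rf) = 4.94% + 0.5725 × (13.13% − 4.94%) = 9.6288%
α = Rp − E[R] = 18.44% − 9.6288% = 8.8112

8.81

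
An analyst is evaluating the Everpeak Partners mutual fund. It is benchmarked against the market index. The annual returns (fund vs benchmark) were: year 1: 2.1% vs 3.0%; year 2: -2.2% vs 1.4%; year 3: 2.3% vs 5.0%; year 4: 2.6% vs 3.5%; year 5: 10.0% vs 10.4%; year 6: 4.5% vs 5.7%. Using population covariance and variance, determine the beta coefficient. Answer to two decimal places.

r̄p = 3.2167%,  r̄m = 4.8333%
Cov = Σ(rp − r̄p)(rm − r̄m) / 6 = 10.0311
Var(rm) = Σ(rm − r̄m)² / 6 = 8.1156
β = Cov / Var = 10.0311 / 8.1156 = 1.2360

1.24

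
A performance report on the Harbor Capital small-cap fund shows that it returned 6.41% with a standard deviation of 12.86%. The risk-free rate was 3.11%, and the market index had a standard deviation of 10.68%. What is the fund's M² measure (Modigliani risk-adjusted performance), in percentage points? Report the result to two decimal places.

Sharpe = (Rp − Rf) / σp = (6.41% − 3.11%) / 12.86% = 0.2566
M² = Rf + Sharpe × σm = 3.11% + 0.2566 × 10.68% = 5.8505%

5.85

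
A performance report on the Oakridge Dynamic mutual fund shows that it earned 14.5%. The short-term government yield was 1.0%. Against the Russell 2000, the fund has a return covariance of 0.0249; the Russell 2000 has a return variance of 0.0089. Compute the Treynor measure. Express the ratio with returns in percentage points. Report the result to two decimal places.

β = Cov / Var = 0.0249 / 0.0089 = 2.7978
Treynor = (Rp − Rf) / β = (14.5% − 1.0%) / 2.7978 = 13.50 / 2.7978 = 4.8252

4.83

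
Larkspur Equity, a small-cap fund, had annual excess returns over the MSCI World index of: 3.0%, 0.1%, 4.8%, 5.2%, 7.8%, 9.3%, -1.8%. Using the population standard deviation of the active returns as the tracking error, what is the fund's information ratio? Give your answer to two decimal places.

r̄ = (3 + 0.1 + 4.8 + 5.2 + 7.8 + 9.3 − 1.8) / 7 = 28.40 / 7 = 4.0571%
Population std dev = √[94.4371 / 7] = 3.6730%
IR = r̄ / tracking error = 4.0571 / 3.6730 = 1.1046

1.10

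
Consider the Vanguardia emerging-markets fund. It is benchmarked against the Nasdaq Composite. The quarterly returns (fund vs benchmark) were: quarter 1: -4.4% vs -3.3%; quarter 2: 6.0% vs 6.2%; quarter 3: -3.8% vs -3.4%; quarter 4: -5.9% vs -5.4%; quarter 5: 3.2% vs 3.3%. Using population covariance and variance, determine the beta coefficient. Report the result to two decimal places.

1.05

r̄p = -0.9800%,  r̄m = -0.5200%
Cov = Σ(rp − r̄p)(rm − r̄m) / 5 = 20.9024
Var(rm) = Σ(rm − r̄m)² / 5 = 19.9176
β = Cov / Var = 20.9024 / 19.9176 = 1.0494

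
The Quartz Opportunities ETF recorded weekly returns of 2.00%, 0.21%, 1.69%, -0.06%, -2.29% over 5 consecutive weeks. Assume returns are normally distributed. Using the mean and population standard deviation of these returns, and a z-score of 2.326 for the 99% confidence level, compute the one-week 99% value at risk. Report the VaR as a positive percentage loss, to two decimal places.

r̄ = (2 + 0.21 + 1.69 − 0.06 − 2.29) / 5 = 1.550 / 5 = 0.3100%
Population σ = √[Σ(r − r̄)² / 5] = √[11.6674 / 5] = √2.3335 = 1.5276%
VaR = −(r̄ − z·σ) = −(0.3100 − 2.326 × 1.5276) = −(-3.2432) = 3.2432%

3.24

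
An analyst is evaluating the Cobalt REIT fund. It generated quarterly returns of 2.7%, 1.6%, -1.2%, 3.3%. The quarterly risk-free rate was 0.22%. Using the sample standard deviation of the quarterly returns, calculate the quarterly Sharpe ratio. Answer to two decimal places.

0.69

Mean return μ = 6.40 / 4 = 1.6000%
Σ(r − μ)² = 11.9400; sample σ = √(11.9400/3) = 1.9950%
Sharpe = (μ − rf) / σ = (1.6000 − 0.22) / 1.9950 = 1.3800 / 1.9950 = 0.6917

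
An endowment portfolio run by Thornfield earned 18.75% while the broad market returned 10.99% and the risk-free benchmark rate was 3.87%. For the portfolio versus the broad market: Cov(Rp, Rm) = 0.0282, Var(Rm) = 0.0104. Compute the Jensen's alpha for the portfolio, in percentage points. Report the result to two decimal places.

β = Cov / Var = 0.0282 / 0.0104 = 2.7115
E[R] = Rf + β(Rm − Rf) = 3.87% + 2.7115 × (10.99% − 3.87%) = 23.1759%
α = Rp − E[R] = 18.75% − 23.1759% = -4.4259

-4.43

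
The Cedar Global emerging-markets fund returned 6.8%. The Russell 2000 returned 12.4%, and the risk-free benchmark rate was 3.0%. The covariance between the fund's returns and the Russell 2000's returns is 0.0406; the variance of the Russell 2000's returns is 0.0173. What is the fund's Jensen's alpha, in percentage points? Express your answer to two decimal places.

β = Cov / Var = 0.0406 / 0.0173 = 2.3468
E[R] = Rf + β(Rm − Rf) = 3.0% + 2.3468 × (12.4% − 3.0%) = 25.0599%
α = Rp − E[R] = 6.8% − 25.0599% = -18.2599

-18.26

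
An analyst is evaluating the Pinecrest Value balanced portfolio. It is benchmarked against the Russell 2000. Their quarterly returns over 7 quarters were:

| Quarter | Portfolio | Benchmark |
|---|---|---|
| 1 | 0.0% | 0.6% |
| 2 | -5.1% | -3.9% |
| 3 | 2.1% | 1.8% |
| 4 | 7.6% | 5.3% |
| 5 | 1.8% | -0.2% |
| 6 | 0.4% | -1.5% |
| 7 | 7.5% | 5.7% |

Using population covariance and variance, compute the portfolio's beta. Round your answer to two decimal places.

1.23

r̄p = 2.0429%,  r̄m = 1.1143%
Cov = Σ(rp − r̄p)(rm − r̄m) / 7 = 12.8294
Var(rm) = Σ(rm − r̄m)² / 7 = 10.4269
β = Cov / Var = 12.8294 / 10.4269 = 1.2304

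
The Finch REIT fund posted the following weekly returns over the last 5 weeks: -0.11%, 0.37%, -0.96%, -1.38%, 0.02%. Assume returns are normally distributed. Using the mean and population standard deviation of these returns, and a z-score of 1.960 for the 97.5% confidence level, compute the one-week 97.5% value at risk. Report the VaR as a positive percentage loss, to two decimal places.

1.69

μ = (-0.11 + 0.37 − 0.96 − 1.38 + 0.02) / 5 = -2.060 / 5 = -0.4120%
Σ(r − μ)² = (-0.11 − (-0.4120))² + (0.37 − (-0.4120))² + (-0.96 − (-0.4120))² + … = 2.1267
σ = √[2.1267 / 5] = 0.6522%
VaR = −(μ − z·σ) = −(-0.4120 − 1.960 × 0.6522) = −(-1.6903) = 1.6903%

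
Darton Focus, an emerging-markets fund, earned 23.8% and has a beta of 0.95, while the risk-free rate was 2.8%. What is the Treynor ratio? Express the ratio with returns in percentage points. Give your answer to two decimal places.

22.11

Treynor = (Rp − Rf) / β = (23.8% − 2.8%) / 0.95 = 21.00 / 0.95 = 22.1053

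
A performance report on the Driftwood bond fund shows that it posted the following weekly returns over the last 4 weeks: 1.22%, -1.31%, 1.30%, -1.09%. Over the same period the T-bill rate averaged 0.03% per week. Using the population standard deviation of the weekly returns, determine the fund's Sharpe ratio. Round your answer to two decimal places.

0.00

μ = (1.22 − 1.31 + 1.3 − 1.09) / 4 = 0.120 / 4 = 0.0300%
Σ(r − μ)² = 6.0790; population σ = √(6.0790/4) = 1.2328%
Sharpe = (μ − rf) / σ = (0.0300 − 0.03) / 1.2328 = 0.0000 / 1.2328 = 0.0000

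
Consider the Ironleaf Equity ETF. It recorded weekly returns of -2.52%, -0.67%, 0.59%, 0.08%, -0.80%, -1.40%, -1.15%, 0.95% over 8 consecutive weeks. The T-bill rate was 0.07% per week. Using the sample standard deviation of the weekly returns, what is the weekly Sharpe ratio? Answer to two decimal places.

r̄ = (-2.52 − 0.67 + 0.59 + 0.08 − 0.8 − 1.4 − 1.15 + 0.95) / 8 = -4.920 / 8 = -0.6150%
Σ(r − r̄)² = (-2.52 − (-0.6150))² + (-0.67 − (-0.6150))² + … = 8.9530
sample σ = √(8.9530 / 7) = √1.2790 = 1.1309%
Sharpe = (r̄ − rf) / σ = (-0.6150 − 0.07) / 1.1309 = -0.6850 / 1.1309 = -0.6057

-0.61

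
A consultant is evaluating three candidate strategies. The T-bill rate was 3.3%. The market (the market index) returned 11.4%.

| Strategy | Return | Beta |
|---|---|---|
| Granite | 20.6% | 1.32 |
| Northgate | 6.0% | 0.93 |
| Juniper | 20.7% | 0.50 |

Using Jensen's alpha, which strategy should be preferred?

Granite: α = 20.6% − [3.3% + 1.32 × (11.4% − 3.3%)] = 6.608
Northgate: α = 6.0% − [3.3% + 0.93 × (11.4% − 3.3%)] = -4.833
Juniper: α = 20.7% − [3.3% + 0.50 × (11.4% − 3.3%)] = 13.350
Highest: Juniper (13.350).

Juniper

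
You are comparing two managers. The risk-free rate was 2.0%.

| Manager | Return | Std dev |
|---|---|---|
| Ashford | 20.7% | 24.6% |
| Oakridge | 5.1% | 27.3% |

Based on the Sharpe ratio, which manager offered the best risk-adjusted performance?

Ashford

Ashford: Sharpe ratio = (20.7% − 2.0%) / 24.6% = 0.760
Oakridge: Sharpe ratio = (5.1% − 2.0%) / 27.3% = 0.114
Highest: Ashford (0.760).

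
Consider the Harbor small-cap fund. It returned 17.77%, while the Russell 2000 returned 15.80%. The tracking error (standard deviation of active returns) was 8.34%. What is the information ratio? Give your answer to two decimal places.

IR = (Rp − Rb) / TE = (17.77% − 15.80%) / 8.34% = 1.97% / 8.34% = 0.2362

0.24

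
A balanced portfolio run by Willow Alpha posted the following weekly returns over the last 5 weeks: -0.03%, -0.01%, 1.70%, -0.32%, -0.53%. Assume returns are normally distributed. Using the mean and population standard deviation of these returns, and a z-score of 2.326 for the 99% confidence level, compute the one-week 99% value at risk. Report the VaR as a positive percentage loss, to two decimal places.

Mean return r̄ = 0.810 / 5 = 0.1620%
Σ(r − r̄)² = (-0.03 − 0.1620)² + (-0.01 − 0.1620)² + (1.7 − 0.1620)² + … = 3.1431
σ = √[3.1431 / 5] = 0.7929%
VaR = −(r̄ − z·σ) = −(0.1620 − 2.326 × 0.7929) = −(-1.6823) = 1.6823%

1.68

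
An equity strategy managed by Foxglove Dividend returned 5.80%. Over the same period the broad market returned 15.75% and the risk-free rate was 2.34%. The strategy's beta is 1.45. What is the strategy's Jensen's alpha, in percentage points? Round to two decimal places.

-15.98

CAPM expected return = Rf + β(Rm − Rf) = 2.34% + 1.45 × (15.75% − 2.34%) = 2.34 + 1.45 × 13.41 = 21.7845%
Jensen's α = Rp − E[R] = 5.80% − 21.7845% = -15.9845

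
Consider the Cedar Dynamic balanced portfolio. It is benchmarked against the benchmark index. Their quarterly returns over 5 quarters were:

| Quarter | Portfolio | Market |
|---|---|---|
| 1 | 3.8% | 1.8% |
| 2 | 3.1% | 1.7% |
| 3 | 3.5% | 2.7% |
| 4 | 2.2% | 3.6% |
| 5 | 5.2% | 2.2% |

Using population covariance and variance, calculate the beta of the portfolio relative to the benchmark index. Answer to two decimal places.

-0.74

r̄p = 3.5600%,  r̄m = 2.4000%
Cov = Σ(rp − r̄p)(rm − r̄m) / 5 = -0.3600
Var(rm) = Σ(rm − r̄m)² / 5 = 0.4840
β = Cov / Var = -0.3600 / 0.4840 = -0.7438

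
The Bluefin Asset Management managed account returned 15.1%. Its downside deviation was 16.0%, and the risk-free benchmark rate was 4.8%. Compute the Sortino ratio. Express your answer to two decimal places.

Sortino = (Rp − Rf) / σd = (15.1% − 4.8%) / 16.0% = 10.30% / 16.0% = 0.6438

0.64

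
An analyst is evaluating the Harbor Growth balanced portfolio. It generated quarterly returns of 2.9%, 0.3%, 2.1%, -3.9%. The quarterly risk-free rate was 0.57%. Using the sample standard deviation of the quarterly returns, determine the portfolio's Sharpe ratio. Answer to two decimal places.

Mean return r̄ = 1.40 / 4 = 0.3500%
Sample σ = √[Σ(r − r̄)² / 3] = √[27.6300 / 3] = √9.2100 = 3.0348%
Sharpe = (r̄ − rf) / σ = (0.3500 − 0.57) / 3.0348 = -0.2200 / 3.0348 = -0.0725

-0.07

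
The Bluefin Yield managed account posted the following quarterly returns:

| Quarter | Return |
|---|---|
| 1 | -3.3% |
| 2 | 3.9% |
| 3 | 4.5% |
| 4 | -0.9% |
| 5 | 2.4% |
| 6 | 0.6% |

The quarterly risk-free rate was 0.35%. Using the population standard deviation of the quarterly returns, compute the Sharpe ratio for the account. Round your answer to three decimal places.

0.312

r̄ = (-3.3 + 3.9 + 4.5 − 0.9 + 2.4 + 0.6) / 6 = 1.2000%
Σ(r − r̄)² = (-3.3 − 1.2000)² + (3.9 − 1.2000)² + … = 44.6400
population σ = √(44.6400 / 6) = √7.4400 = 2.7276%
Sharpe = (r̄ − rf) / σ = (1.2000 − 0.35) / 2.7276 = 0.8500 / 2.7276 = 0.3116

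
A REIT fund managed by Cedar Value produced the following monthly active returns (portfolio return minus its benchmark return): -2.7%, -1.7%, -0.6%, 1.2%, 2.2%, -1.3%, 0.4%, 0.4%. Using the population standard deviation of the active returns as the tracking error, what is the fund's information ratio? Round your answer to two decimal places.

-0.17

r̄ = (-2.7 − 1.7 − 0.6 + 1.2 + 2.2 − 1.3 + 0.4 + 0.4) / 8 = -0.2625%
Σ(r − r̄)² = 18.2788; population σ = √(18.2788/8) = 1.5116%
IR = r̄ / tracking error = -0.2625 / 1.5116 = -0.1737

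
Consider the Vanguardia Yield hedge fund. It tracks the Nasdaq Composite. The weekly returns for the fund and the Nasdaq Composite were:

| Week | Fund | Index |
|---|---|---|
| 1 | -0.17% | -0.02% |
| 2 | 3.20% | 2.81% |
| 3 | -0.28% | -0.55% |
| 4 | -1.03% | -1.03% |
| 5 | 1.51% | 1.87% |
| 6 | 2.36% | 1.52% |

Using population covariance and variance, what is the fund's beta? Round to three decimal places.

r̄p = 0.9317%,  r̄m = 0.7667%
Cov = Σ(rp − r̄p)(rm − r̄m) / 6 = 2.0559
Var(rm) = Σ(rm − r̄m)² / 6 = 1.9234
β = Cov / Var = 2.0559 / 1.9234 = 1.0689

1.069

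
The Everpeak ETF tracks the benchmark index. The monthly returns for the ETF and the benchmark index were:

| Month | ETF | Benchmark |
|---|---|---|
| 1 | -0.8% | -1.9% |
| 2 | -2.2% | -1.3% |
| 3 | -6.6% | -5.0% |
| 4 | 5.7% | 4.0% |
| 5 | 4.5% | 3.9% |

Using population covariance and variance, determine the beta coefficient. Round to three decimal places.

1.265

r̄p = 0.1200%,  r̄m = -0.0600%
Cov = Σ(rp − r̄p)(rm − r̄m) / 5 = 15.5532
Var(rm) = Σ(rm − r̄m)² / 5 = 12.2984
β = Cov / Var = 15.5532 / 12.2984 = 1.2647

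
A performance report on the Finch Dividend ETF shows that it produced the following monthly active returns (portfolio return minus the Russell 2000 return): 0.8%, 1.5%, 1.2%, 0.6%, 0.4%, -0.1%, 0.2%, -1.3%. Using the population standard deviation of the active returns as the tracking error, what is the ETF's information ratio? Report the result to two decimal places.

0.51

r̄ = (0.8 + 1.5 + 1.2 + 0.6 + 0.4 − 0.1 + 0.2 − 1.3) / 8 = 0.4125%
Σ(r − r̄)² = (0.8 − 0.4125)² + (1.5 − 0.4125)² + … = 5.2288
σ = √[5.2288 / 8] = 0.8085%
IR = r̄ / tracking error = 0.4125 / 0.8085 = 0.5102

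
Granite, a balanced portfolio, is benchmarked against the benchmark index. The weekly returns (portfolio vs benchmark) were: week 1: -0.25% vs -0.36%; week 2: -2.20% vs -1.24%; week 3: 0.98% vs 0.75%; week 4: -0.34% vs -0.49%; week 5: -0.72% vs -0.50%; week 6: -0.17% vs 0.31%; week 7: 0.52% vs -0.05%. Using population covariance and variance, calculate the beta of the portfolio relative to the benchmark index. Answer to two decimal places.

1.43

r̄p = -0.3114%,  r̄m = -0.2257%
Cov = Σ(rp − r̄p)(rm − r̄m) / 7 = 0.5013
Var(rm) = Σ(rm − r̄m)² / 7 = 0.3517
β = Cov / Var = 0.5013 / 0.3517 = 1.4254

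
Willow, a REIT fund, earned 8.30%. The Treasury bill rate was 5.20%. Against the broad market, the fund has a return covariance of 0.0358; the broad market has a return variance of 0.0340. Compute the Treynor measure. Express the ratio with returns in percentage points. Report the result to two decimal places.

β = Cov / Var = 0.0358 / 0.0340 = 1.0529
Treynor = (Rp − Rf) / β = (8.30% − 5.20%) / 1.0529 = 3.10 / 1.0529 = 2.9442

2.94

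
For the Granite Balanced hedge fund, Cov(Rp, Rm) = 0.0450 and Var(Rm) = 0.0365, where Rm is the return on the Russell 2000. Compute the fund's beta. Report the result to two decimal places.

1.23

β = Cov(Rp, Rm) / Var(Rm) = 0.0450 / 0.0365 = 1.2329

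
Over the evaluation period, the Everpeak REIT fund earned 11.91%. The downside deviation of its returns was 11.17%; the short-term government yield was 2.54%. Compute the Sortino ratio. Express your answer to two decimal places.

Sortino = (Rp − Rf) / σd = (11.91% − 2.54%) / 11.17% = 9.37% / 11.17% = 0.8389

0.84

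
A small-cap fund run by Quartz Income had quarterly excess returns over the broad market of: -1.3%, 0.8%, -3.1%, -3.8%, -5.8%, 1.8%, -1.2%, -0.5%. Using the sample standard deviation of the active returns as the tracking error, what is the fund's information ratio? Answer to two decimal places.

-0.66

μ = (-1.3 + 0.8 − 3.1 − 3.8 − 5.8 + 1.8 − 1.2 − 0.5) / 8 = -1.6375%
Sample σ = √[Σ(r − μ)² / 7] = √[43.4988 / 7] = √6.2141 = 2.4928%
IR = μ / tracking error = -1.6375 / 2.4928 = -0.6569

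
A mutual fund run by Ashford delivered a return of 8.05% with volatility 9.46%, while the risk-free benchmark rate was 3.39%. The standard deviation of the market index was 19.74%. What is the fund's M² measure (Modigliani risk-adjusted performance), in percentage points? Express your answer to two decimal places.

13.11

Sharpe = (Rp − Rf) / σp = (8.05% − 3.39%) / 9.46% = 0.4926
M² = Rf + Sharpe × σm = 3.39% + 0.4926 × 19.74% = 13.1139%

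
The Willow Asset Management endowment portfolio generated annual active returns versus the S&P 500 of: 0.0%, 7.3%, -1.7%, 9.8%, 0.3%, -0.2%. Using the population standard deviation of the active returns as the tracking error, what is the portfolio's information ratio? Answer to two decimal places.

0.60

r̄ = (0 + 7.3 − 1.7 + 9.8 + 0.3 − 0.2) / 6 = 15.50 / 6 = 2.5833%
Population std dev = √[112.3083 / 6] = 4.3264%
IR = r̄ / tracking error = 2.5833 / 4.3264 = 0.5971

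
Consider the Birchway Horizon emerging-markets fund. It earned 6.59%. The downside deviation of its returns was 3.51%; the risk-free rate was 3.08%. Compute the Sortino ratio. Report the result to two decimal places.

1.00

Sortino = (Rp − Rf) / σd = (6.59% − 3.08%) / 3.51% = 3.51% / 3.51% = 1.0000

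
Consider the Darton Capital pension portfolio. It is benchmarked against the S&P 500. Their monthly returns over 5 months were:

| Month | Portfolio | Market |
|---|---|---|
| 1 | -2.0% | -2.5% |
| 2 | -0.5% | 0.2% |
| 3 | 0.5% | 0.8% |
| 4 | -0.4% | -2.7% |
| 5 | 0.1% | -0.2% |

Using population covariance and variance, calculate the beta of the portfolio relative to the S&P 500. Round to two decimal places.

r̄p = -0.4600%,  r̄m = -0.8800%
Cov = Σ(rp − r̄p)(rm − r̄m) / 5 = 0.8672
Var(rm) = Σ(rm − r̄m)² / 5 = 2.0776
β = Cov / Var = 0.8672 / 2.0776 = 0.4174

0.42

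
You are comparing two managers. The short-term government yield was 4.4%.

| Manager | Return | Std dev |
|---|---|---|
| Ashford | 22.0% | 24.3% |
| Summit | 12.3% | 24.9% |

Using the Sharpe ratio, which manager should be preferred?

Ashford: Sharpe ratio = (22.0% − 4.4%) / 24.3% = 0.724
Summit: Sharpe ratio = (12.3% − 4.4%) / 24.9% = 0.317
Highest: Ashford (0.724).

Ashford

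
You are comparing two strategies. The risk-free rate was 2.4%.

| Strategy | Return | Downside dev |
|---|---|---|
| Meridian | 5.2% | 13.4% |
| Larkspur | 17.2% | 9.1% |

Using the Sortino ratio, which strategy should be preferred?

Meridian: Sortino ratio = (5.2% − 2.4%) / 13.4% = 0.209
Larkspur: Sortino ratio = (17.2% − 2.4%) / 9.1% = 1.626
Highest: Larkspur (1.626).

Larkspur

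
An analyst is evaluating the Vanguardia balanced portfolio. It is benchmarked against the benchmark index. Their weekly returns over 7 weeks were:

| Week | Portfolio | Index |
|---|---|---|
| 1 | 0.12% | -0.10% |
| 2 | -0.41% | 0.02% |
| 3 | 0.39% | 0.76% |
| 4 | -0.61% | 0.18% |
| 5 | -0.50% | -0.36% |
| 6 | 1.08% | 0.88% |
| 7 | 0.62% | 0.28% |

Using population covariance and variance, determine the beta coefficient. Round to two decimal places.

r̄p = 0.0986%,  r̄m = 0.2371%
Cov = Σ(rp − r̄p)(rm − r̄m) / 7 = 0.1867
Var(rm) = Σ(rm − r̄m)² / 7 = 0.1727
β = Cov / Var = 0.1867 / 0.1727 = 1.0811

1.08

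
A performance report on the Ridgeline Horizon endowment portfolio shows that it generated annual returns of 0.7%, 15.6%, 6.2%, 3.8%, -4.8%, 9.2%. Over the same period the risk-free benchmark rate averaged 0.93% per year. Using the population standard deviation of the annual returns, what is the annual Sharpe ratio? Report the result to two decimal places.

0.65

μ = (0.7 + 15.6 + 6.2 + 3.8 − 4.8 + 9.2) / 6 = 30.70 / 6 = 5.1167%
Population σ = √[Σ(r − μ)² / 6] = √[247.3283 / 6] = √41.2214 = 6.4204%
Sharpe = (μ − rf) / σ = (5.1167 − 0.93) / 6.4204 = 4.1867 / 6.4204 = 0.6521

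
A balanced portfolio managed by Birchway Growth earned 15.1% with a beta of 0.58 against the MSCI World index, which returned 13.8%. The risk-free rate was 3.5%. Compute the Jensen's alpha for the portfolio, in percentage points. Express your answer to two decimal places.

5.63

CAPM expected return = Rf + β(Rm − Rf) = 3.5% + 0.58 × (13.8% − 3.5%) = 3.5 + 0.58 × 10.30 = 9.4740%
Jensen's α = Rp − E[R] = 15.1% − 9.4740% = 5.6260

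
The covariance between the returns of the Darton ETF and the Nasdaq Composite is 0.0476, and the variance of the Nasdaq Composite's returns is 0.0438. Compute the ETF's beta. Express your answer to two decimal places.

β = Cov(Rp, Rm) / Var(Rm) = 0.0476 / 0.0438 = 1.0868

1.09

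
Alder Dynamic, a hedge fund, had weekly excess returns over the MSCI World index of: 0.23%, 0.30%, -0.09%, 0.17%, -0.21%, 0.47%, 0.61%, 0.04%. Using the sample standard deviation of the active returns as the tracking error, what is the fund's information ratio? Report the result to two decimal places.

Mean return r̄ = 1.520 / 8 = 0.1900%
Sample σ = √[Σ(r − r̄)² / 7] = √[0.5298 / 7] = √0.0757 = 0.2751%
IR = r̄ / tracking error = 0.1900 / 0.2751 = 0.6907

0.69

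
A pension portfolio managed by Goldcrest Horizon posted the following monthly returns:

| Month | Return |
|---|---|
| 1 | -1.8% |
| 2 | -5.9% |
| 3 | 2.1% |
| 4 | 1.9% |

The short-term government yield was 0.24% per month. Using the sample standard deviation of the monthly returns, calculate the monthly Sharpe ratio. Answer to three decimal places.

-0.309

Mean return r̄ = -3.70 / 4 = -0.9250%
Σ(r − r̄)² = 42.6475; sample σ = √(42.6475/3) = 3.7704%
Sharpe = (r̄ − rf) / σ = (-0.9250 − 0.24) / 3.7704 = -1.1650 / 3.7704 = -0.3090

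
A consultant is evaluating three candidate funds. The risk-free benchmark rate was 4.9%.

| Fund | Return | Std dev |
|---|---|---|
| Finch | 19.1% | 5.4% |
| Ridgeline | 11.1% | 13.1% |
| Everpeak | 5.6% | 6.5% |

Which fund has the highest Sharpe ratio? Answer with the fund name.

Finch: Sharpe ratio = (19.1% − 4.9%) / 5.4% = 2.630
Ridgeline: Sharpe ratio = (11.1% − 4.9%) / 13.1% = 0.473
Everpeak: Sharpe ratio = (5.6% − 4.9%) / 6.5% = 0.108
Highest: Finch (2.630).

Finch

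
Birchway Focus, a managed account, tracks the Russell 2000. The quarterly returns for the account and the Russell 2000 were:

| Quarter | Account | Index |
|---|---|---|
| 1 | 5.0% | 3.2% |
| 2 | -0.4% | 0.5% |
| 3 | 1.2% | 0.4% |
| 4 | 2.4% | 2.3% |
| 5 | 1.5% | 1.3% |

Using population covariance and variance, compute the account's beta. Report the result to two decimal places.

r̄p = 1.9400%,  r̄m = 1.5400%
Cov = Σ(rp − r̄p)(rm − r̄m) / 5 = 1.7624
Var(rm) = Σ(rm − r̄m)² / 5 = 1.1544
β = Cov / Var = 1.7624 / 1.1544 = 1.5267

1.53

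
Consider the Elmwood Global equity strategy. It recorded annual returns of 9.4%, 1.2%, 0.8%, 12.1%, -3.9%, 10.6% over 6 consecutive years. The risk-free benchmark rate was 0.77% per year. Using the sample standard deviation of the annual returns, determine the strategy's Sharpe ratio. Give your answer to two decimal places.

μ = (9.4 + 1.2 + 0.8 + 12.1 − 3.9 + 10.6) / 6 = 30.20 / 6 = 5.0333%
Σ(r − μ)² = (9.4 − 5.0333)² + (1.2 − 5.0333)² + … = 212.4133
σ = √[212.4133 / 5] = 6.5179%
Sharpe = (μ − rf) / σ = (5.0333 − 0.77) / 6.5179 = 4.2633 / 6.5179 = 0.6541

0.65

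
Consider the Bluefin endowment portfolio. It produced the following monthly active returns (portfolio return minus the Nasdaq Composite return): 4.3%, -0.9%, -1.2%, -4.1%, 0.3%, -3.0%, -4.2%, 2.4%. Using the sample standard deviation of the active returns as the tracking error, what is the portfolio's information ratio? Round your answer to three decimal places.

r̄ = (4.3 − 0.9 − 1.2 − 4.1 + 0.3 − 3 − 4.2 + 2.4) / 8 = -0.8000%
Σ(r − r̄)² = (4.3 − (-0.8000))² + (-0.9 − (-0.8000))² + (-1.2 − (-0.8000))² + … = 64.9200
σ = √[64.9200 / 7] = 3.0454%
IR = r̄ / tracking error = -0.8000 / 3.0454 = -0.2627

-0.263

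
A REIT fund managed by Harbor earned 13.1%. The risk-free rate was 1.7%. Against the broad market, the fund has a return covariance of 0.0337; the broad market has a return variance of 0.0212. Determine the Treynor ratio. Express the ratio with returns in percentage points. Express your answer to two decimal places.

β = Cov / Var = 0.0337 / 0.0212 = 1.5896
Treynor = (Rp − Rf) / β = (13.1% − 1.7%) / 1.5896 = 11.40 / 1.5896 = 7.1716

7.17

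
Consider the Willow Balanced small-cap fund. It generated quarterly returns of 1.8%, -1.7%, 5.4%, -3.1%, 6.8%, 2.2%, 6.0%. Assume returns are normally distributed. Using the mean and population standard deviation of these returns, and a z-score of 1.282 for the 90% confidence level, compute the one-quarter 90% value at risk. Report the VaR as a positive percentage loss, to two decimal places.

2.08

μ = (1.8 − 1.7 + 5.4 − 3.1 + 6.8 + 2.2 + 6) / 7 = 2.4857%
Population std dev = √[88.7286 / 7] = 3.5603%
VaR = −(μ − z·σ) = −(2.4857 − 1.282 × 3.5603) = −(-2.0786) = 2.0786%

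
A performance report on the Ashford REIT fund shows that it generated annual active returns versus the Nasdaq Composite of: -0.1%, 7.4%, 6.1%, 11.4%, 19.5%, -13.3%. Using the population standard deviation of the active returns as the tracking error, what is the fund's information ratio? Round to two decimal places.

r̄ = (-0.1 + 7.4 + 6.1 + 11.4 + 19.5 − 13.3) / 6 = 31.00 / 6 = 5.1667%
Σ(r − r̄)² = (-0.1 − 5.1667)² + (7.4 − 5.1667)² + … = 618.9133
population σ = √(618.9133 / 6) = √103.1522 = 10.1564%
IR = r̄ / tracking error = 5.1667 / 10.1564 = 0.5087

0.51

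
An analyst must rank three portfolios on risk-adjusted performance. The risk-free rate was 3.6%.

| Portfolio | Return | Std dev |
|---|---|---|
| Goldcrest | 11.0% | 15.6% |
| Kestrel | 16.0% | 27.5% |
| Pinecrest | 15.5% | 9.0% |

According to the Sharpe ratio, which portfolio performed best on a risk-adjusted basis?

Goldcrest: Sharpe ratio = (11.0% − 3.6%) / 15.6% = 0.474
Kestrel: Sharpe ratio = (16.0% − 3.6%) / 27.5% = 0.451
Pinecrest: Sharpe ratio = (15.5% − 3.6%) / 9.0% = 1.322
Highest: Pinecrest (1.322).

Pinecrest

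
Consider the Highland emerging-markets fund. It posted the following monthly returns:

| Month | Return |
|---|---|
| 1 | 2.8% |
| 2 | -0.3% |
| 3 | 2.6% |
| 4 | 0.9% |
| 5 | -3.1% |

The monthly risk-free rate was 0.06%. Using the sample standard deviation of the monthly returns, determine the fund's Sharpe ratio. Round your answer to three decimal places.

r̄ = (2.8 − 0.3 + 2.6 + 0.9 − 3.1) / 5 = 0.5800%
Σ(r − r̄)² = (2.8 − 0.5800)² + (-0.3 − 0.5800)² + (2.6 − 0.5800)² + … = 23.4280
σ = √[23.4280 / 4] = 2.4201%
Sharpe = (r̄ − rf) / σ = (0.5800 − 0.06) / 2.4201 = 0.5200 / 2.4201 = 0.2149

0.215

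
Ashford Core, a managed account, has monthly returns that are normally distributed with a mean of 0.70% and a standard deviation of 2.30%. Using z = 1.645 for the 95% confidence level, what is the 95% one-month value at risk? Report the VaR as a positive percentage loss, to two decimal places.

VaR (as % loss) = −(μ − z·σ) = −(0.70% − 1.645 × 2.30%) = −(-3.0835%) = 3.0835%

3.08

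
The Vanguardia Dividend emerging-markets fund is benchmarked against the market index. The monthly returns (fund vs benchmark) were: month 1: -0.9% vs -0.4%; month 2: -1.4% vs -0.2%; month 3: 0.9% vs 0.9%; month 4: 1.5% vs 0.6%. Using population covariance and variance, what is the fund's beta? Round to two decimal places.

1.99

r̄p = 0.0250%,  r̄m = 0.2250%
Cov = Σ(rp − r̄p)(rm − r̄m) / 4 = 0.5819
Var(rm) = Σ(rm − r̄m)² / 4 = 0.2919
β = Cov / Var = 0.5819 / 0.2919 = 1.9935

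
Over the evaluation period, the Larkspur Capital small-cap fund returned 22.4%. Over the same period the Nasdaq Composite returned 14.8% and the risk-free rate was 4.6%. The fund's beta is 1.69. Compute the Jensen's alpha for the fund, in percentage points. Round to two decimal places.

0.56

CAPM expected return = Rf + β(Rm − Rf) = 4.6% + 1.69 × (14.8% − 4.6%) = 4.6 + 1.69 × 10.20 = 21.8380%
Jensen's α = Rp − E[R] = 22.4% − 21.8380% = 0.5620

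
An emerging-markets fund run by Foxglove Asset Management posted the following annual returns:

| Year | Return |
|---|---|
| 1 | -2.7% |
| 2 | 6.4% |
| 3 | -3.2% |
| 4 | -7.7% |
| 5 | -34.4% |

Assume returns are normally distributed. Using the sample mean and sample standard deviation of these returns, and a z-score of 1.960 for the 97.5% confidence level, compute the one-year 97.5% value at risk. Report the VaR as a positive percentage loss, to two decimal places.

38.61

r̄ = (-2.7 + 6.4 − 3.2 − 7.7 − 34.4) / 5 = -8.3200%
Sample σ = √[Σ(r − r̄)² / 4] = √[955.0280 / 4] = √238.7570 = 15.4518%
VaR = −(r̄ − z·σ) = −(-8.3200 − 1.960 × 15.4518) = −(-38.6055) = 38.6055%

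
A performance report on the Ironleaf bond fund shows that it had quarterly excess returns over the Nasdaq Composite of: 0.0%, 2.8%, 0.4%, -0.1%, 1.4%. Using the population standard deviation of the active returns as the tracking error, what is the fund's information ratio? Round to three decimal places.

0.827

Mean return r̄ = 4.50 / 5 = 0.9000%
Σ(r − r̄)² = 5.9200; population σ = √(5.9200/5) = 1.0881%
IR = r̄ / tracking error = 0.9000 / 1.0881 = 0.8271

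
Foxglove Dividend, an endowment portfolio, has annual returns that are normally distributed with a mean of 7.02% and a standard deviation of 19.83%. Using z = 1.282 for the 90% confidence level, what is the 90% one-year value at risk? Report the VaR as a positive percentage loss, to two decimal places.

18.40

VaR (as % loss) = −(μ − z·σ) = −(7.02% − 1.282 × 19.83%) = −(-18.40206%) = 18.40206%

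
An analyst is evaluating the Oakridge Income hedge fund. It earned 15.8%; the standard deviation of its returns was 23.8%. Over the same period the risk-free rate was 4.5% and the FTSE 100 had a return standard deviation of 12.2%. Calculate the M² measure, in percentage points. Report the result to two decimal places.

Sharpe = (Rp − Rf) / σp = (15.8% − 4.5%) / 23.8% = 0.4748
M² = Rf + Sharpe × σm = 4.5% + 0.4748 × 12.2% = 10.2926%

10.29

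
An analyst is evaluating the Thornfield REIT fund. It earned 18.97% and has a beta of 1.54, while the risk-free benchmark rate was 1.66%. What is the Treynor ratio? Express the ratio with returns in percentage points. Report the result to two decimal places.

11.24

Treynor = (Rp − Rf) / β = (18.97% − 1.66%) / 1.54 = 17.31 / 1.54 = 11.2403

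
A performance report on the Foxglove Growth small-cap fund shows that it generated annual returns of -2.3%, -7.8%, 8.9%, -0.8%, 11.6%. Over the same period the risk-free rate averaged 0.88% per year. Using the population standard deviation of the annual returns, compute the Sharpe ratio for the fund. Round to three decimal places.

Mean return r̄ = 9.60 / 5 = 1.9200%
Population std dev = √[262.1080 / 5] = 7.2403%
Sharpe = (r̄ − rf) / σ = (1.9200 − 0.88) / 7.2403 = 1.0400 / 7.2403 = 0.1436

0.144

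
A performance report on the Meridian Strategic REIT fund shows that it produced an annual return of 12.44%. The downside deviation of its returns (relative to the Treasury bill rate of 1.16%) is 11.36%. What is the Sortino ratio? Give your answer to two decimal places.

0.99

Sortino = (Rp − Rf) / σd = (12.44% − 1.16%) / 11.36% = 11.28% / 11.36% = 0.9930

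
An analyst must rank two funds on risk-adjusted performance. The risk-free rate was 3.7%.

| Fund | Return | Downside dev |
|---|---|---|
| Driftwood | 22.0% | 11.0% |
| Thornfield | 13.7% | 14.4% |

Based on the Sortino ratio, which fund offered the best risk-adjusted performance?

Driftwood

Driftwood: Sortino ratio = (22.0% − 3.7%) / 11.0% = 1.664
Thornfield: Sortino ratio = (13.7% − 3.7%) / 14.4% = 0.694
Highest: Driftwood (1.664).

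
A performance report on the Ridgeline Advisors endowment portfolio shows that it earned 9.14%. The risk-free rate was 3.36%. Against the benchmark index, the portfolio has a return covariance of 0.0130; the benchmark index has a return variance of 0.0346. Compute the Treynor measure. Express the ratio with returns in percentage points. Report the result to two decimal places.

15.38

β = Cov / Var = 0.0130 / 0.0346 = 0.3757
Treynor = (Rp − Rf) / β = (9.14% − 3.36%) / 0.3757 = 5.78 / 0.3757 = 15.3846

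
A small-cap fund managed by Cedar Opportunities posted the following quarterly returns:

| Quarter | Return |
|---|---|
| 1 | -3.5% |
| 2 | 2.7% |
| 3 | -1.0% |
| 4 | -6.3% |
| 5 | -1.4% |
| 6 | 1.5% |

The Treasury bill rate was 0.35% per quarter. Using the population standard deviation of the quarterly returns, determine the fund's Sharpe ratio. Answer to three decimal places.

-0.562

r̄ = (-3.5 + 2.7 − 1 − 6.3 − 1.4 + 1.5) / 6 = -8.00 / 6 = -1.3333%
Σ(r − r̄)² = 53.7733; population σ = √(53.7733/6) = 2.9937%
Sharpe = (r̄ − rf) / σ = (-1.3333 − 0.35) / 2.9937 = -1.6833 / 2.9937 = -0.5623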